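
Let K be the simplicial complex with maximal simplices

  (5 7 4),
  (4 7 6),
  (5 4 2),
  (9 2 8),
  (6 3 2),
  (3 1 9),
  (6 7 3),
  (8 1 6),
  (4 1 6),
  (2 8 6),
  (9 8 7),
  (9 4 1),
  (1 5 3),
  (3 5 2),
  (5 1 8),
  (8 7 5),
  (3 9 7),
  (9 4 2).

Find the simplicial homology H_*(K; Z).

H_0 = Z,  H_1 = Z^2,  H_2 = Z.

Fix the vertex order 1 < 2 < 3 < 4 < 5 < 6 < 7 < 8 < 9 and write every simplex with vertices in increasing order. Then dim K = 2 and the simplices of K are:

  0-simplices (9): [1], [2], [3], [4], [5], [6], [7], [8], [9]
  1-simplices (27): (27 of them)
  2-simplices (18): [1,3,5], [1,3,9], [1,4,6], [1,4,9], [1,5,8], [1,6,8], [2,3,5], [2,3,6], [2,4,5], [2,4,9], [2,6,8], [2,8,9], [3,6,7], [3,7,9], [4,5,7], [4,6,7], [5,7,8], [7,8,9]

giving chain groups C_0 ≅ Z^9, C_1 ≅ Z^27, C_2 ≅ Z^18.

∂_1: C_1 → C_0 sends each edge [p,q] (with p < q) to q − p.
As a 9×27 matrix over Z this has rank 8, with invariant factors (1,1,1,1,1,1,1,1).

∂_2: C_2 → C_1 acts by ∂[p,q,r] = [q,r] − [p,r] + [p,q]. For instance
  ∂[2,3,6] = [3,6] − [2,6] + [2,3],
  ∂[2,4,5] = [4,5] − [2,5] + [2,4].
The resulting 27×18 matrix has rank 17, and its Smith normal form has invariant factors (1,1,1,1,1,1,1,1,1,1,1,1,1,1,1,1,1).

Reading off H_k = ker ∂_k / im ∂_{k+1}:

  H_0: rank C_0 − rank ∂_1 = 9 − 8 = 1, and the invariant factors of ∂_1 are all 1, so H_0 = Z.
  H_1: rank ker ∂_1 − rank ∂_2 = (27 − 8) − 17 = 2, and the invariant factors of ∂_2 are all 1, so H_1 = Z^2.
  H_2: rank ker ∂_2 − rank ∂_3 = (18 − 17) − 0 = 1, and there is no ∂_3, so H_2 = Z.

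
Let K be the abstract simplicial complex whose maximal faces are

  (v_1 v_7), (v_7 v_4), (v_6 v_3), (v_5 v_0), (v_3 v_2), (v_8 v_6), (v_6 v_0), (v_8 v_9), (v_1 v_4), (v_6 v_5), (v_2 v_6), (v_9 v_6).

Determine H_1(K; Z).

H_1 = Z^4.

We work with the vertex ordering v_0 < v_1 < v_2 < v_3 < v_4 < v_5 < v_6 < v_7 < v_8 < v_9. The simplices of K, each written with vertices in increasing order, are:

  0-simplices (10): [v_0], [v_1], [v_2], [v_3], [v_4], [v_5], [v_6], [v_7], [v_8], [v_9]
  1-simplices (12): [v_0,v_5], [v_0,v_6], [v_1,v_4], [v_1,v_7], [v_2,v_3], [v_2,v_6], [v_3,v_6], [v_4,v_7], [v_5,v_6], [v_6,v_8], [v_6,v_9], [v_8,v_9]

so the chain groups are C_0 ≅ Z^10, C_1 ≅ Z^12.

Boundary ∂_1: C_1 → C_0 maps an edge to its endpoints' difference, ∂[p,q] = q − p. For instance
  ∂[v_5,v_6] = [v_6] − [v_5].
The 10×12 boundary matrix has rank 8 and Smith normal form diag(1,1,1,1,1,1,1,1).

From H_k ≅ ker(∂_k) / im(∂_{k+1}) we obtain:

  H_1: rank ker ∂_1 − rank ∂_2 = (12 − 8) − 0 = 4, and there is no ∂_2, so H_1 ≅ Z^4.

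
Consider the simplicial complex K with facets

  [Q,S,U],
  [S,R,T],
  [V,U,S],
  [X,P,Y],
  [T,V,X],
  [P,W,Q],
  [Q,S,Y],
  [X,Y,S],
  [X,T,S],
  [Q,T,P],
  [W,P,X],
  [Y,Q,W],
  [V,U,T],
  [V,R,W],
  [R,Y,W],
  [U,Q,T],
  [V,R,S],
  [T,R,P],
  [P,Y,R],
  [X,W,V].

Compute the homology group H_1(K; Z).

H_1 = Z ⊕ Z/2.

Order the vertices as P < Q < R < S < T < U < V < W < X < Y. Listing each simplex with vertices in this order, K has dimension 2 with simplices:

  0-simplices (10): P, Q, R, S, T, U, V, W, X, Y
  1-simplices (30): PQ, PR, PT, PW, PX, PY, QS, QT, QU, QW, QY, RS, RT, RV, RW, RY, ST, SU, SV, SX, SY, TU, TV, TX, UV, VW, VX, WX, WY, XY
  2-simplices (20): PQT, PQW, PRT, PRY, PWX, PXY, QSU, QSY, QTU, QWY, RST, RSV, RVW, RWY, STX, SUV, SXY, TUV, TVX, VWX

so the chain groups are C_0 ≅ Z^10, C_1 ≅ Z^30, C_2 ≅ Z^20.

∂_1: C_1 → C_0 sends each edge [p,q] (with p < q) to q − p. For instance
  ∂UV = V − U.
As a 10×30 matrix over Z this has rank 9, with invariant factors (1,1,1,1,1,1,1,1,1).

∂_2: C_2 → C_1 maps a triangle to the signed sum of its edges. For instance
  ∂QSY = SY − QY + QS,
  ∂PRY = RY − PY + PR.
The resulting 30×20 matrix has rank 20, and its Smith normal form has invariant factors (1,1,1,1,1,1,1,1,1,1,1,1,1,1,1,1,1,1,1,2).

Now H_k = ker ∂_k / im ∂_{k+1}, so:

  H_1: rank ker ∂_1 − rank ∂_2 = (30 − 9) − 20 = 1, and ∂_2 has invariant factor 2 > 1, so H_1 ≅ Z ⊕ Z/2.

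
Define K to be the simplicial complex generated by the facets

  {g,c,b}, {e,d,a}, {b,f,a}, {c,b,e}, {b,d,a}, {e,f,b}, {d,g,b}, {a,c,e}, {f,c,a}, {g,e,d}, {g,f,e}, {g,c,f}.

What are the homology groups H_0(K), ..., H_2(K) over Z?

H_0 ≅ Z,  H_1 ≅ Z/2,  H_2 = 0.

Order the vertices as a < b < c < d < e < f < g. Listing each simplex with vertices in this order, K has dimension 2 with simplices:

  0-simplices (7): a, b, c, d, e, f, g
  1-simplices (18): ab, ac, ad, ae, af, bc, bd, be, bf, bg, ce, cf, cg, de, dg, ef, eg, fg
  2-simplices (12): abd, abf, ace, acf, ade, bce, bcg, bdg, bef, cfg, deg, efg

Hence C_0 ≅ Z^7, C_1 ≅ Z^18, C_2 ≅ Z^12.

Boundary ∂_1: C_1 → C_0 is given by ∂[p,q] = [q] − [p].
As a 7×18 matrix over Z this has rank 6, with invariant factors (1,1,1,1,1,1).

∂_2: C_2 → C_1 maps a triangle to the signed sum of its edges. For instance
  ∂efg = fg − eg + ef,
  ∂bef = ef − bf + be.
The 18×12 boundary matrix has rank 12 and Smith normal form diag(1,1,1,1,1,1,1,1,1,1,1,2).

From H_k ≅ ker(∂_k) / im(∂_{k+1}) we obtain:

  H_0: rank C_0 − rank ∂_1 = 7 − 6 = 1, and the invariant factors of ∂_1 are all 1, so H_0 = Z.
  H_1: rank ker ∂_1 − rank ∂_2 = (18 − 6) − 12 = 0, and ∂_2 has invariant factor 2 > 1, so H_1 = Z/2.
  H_2: rank ker ∂_2 − rank ∂_3 = (12 − 12) − 0 = 0, and there is no ∂_3, so H_2 = 0.

As a check, the Euler characteristic is 7 − 18 + 12 = 1, which agrees with 1 − 0 + 0 = 1.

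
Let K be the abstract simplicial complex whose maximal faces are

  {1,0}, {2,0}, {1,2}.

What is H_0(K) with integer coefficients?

H_0 ≅ Z.

Fix the vertex order 0 < 1 < 2 and write every simplex with vertices in increasing order. Then dim K = 1 and the simplices of K are:

  0-simplices (3): [0], [1], [2]
  1-simplices (3): [0,1], [0,2], [1,2]

so the chain groups are C_0 ≅ Z^3, C_1 ≅ Z^3.

∂_1: C_1 → C_0 sends each edge [p,q] (with p < q) to q − p.
This gives a 3×3 integer matrix of rank 2; reducing to Smith normal form yields diagonal entries (1,1).

Reading off H_k = ker ∂_k / im ∂_{k+1}:

  H_0: rank C_0 − rank ∂_1 = 3 − 2 = 1, and the invariant factors of ∂_1 are all 1, so H_0 = Z.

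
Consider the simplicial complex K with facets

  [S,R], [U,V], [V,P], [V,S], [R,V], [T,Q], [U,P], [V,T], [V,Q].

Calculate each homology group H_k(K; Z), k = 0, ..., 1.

H_0 = Z,  H_1 = Z^3.

Take the total order P < Q < R < S < T < U < V on the vertex set. Then K (dimension 1) consists of the simplices:

  0-simplices (7): P, Q, R, S, T, U, V
  1-simplices (9): PU, PV, QT, QV, RS, RV, SV, TV, UV

so the chain groups are C_0 ≅ Z^7, C_1 ≅ Z^9.

The boundary map ∂_1: C_1 → C_0 sends each edge [p,q] (with p < q) to q − p. For instance
  ∂PU = U − P.
The resulting 7×9 matrix has rank 6, and its Smith normal form has invariant factors (1,1,1,1,1,1).

Computing H_k = (kernel of ∂_k) / (image of ∂_{k+1}):

  H_0: rank C_0 − rank ∂_1 = 7 − 6 = 1, and the invariant factors of ∂_1 are all 1, so H_0 = Z.
  H_1: rank ker ∂_1 − rank ∂_2 = (9 − 6) − 0 = 3, and there is no ∂_2, so H_1 = Z^3.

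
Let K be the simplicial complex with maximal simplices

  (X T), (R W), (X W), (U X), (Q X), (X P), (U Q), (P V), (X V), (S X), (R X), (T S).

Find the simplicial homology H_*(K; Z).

Fix the vertex order P < Q < R < S < T < U < V < W < X and write every simplex with vertices in increasing order. Then dim K = 1 and the simplices of K are:

  0-simplices (9): P, Q, R, S, T, U, V, W, X
  1-simplices (12): PV, PX, QU, QX, RW, RX, ST, SX, TX, UX, VX, WX

giving chain groups C_0 ≅ Z^9, C_1 ≅ Z^12.

The boundary map ∂_1: C_1 → C_0 sends each edge [p,q] (with p < q) to q − p. For instance
  ∂QX = X − Q.
This gives a 9×12 integer matrix of rank 8; reducing to Smith normal form yields diagonal entries (1,1,1,1,1,1,1,1).

Reading off H_k = ker ∂_k / im ∂_{k+1}:

  H_0: rank C_0 − rank ∂_1 = 9 − 8 = 1, and the invariant factors of ∂_1 are all 1, so H_0 ≅ Z.
  H_1: rank ker ∂_1 − rank ∂_2 = (12 − 8) − 0 = 4, and there is no ∂_2, so H_1 ≅ Z^4.

(K is a triangulation of a wedge of 4 circles.)

H_0 ≅ Z,  H_1 ≅ Z^4.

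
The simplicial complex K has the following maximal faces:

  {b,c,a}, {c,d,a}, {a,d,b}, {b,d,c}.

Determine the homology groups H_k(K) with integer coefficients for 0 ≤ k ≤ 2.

H_0 ≅ Z,  H_1 = 0,  H_2 ≅ Z.

We work with the vertex ordering a < b < c < d. The simplices of K, each written with vertices in increasing order, are:

  0-simplices (4): a, b, c, d
  1-simplices (6): ab, ac, ad, bc, bd, cd
  2-simplices (4): abc, abd, acd, bcd

so the chain groups are C_0 ≅ Z^4, C_1 ≅ Z^6, C_2 ≅ Z^4.

The boundary map ∂_1: C_1 → C_0 is given by ∂[p,q] = [q] − [p]. For instance
  ∂ab = b − a.
This gives a 4×6 integer matrix of rank 3; reducing to Smith normal form yields diagonal entries (1,1,1).

The boundary map ∂_2: C_2 → C_1 sends each 2-simplex [p,q,r] to [q,r] − [p,r] + [p,q]. For instance
  ∂abd = bd − ad + ab,
  ∂acd = cd − ad + ac.
This gives a 6×4 integer matrix of rank 3; reducing to Smith normal form yields diagonal entries (1,1,1).

Reading off H_k = ker ∂_k / im ∂_{k+1}:

  H_0: rank C_0 − rank ∂_1 = 4 − 3 = 1, and the invariant factors of ∂_1 are all 1, so H_0 = Z.
  H_1: rank ker ∂_1 − rank ∂_2 = (6 − 3) − 3 = 0, and the invariant factors of ∂_2 are all 1, so H_1 = 0.
  H_2: rank ker ∂_2 − rank ∂_3 = (4 − 3) − 0 = 1, and there is no ∂_3, so H_2 = Z.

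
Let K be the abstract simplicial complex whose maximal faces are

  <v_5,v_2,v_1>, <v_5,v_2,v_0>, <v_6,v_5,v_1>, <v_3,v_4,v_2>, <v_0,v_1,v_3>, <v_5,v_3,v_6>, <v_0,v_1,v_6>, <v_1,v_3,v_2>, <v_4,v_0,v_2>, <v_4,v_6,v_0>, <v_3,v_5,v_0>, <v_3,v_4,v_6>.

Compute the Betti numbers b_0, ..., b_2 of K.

b_0 = 1, b_1 = 0, b_2 = 0.

Take the total order v_0 < v_1 < v_2 < v_3 < v_4 < v_5 < v_6 on the vertex set. Then K (dimension 2) consists of the simplices:

  0-simplices (7): [v_0], [v_1], [v_2], [v_3], [v_4], [v_5], [v_6]
  1-simplices (18): (18 of them)
  2-simplices (12): (12 of them)

Hence C_0 ≅ Z^7, C_1 ≅ Z^18, C_2 ≅ Z^12.

∂_1: C_1 → C_0 maps an edge to its endpoints' difference, ∂[p,q] = q − p.
The resulting 7×18 matrix has rank 6, and its Smith normal form has invariant factors (1,1,1,1,1,1).

The boundary map ∂_2: C_2 → C_1 maps a triangle to the signed sum of its edges. For instance
  ∂[v_1,v_5,v_6] = [v_5,v_6] − [v_1,v_6] + [v_1,v_5],
  ∂[v_0,v_4,v_6] = [v_4,v_6] − [v_0,v_6] + [v_0,v_4].
As a 18×12 matrix over Z this has rank 12, with invariant factors (1,1,1,1,1,1,1,1,1,1,1,2).

Computing H_k = (kernel of ∂_k) / (image of ∂_{k+1}):

  H_0: rank C_0 − rank ∂_1 = 7 − 6 = 1, and the invariant factors of ∂_1 are all 1, so H_0 = Z.
  H_1: rank ker ∂_1 − rank ∂_2 = (18 − 6) − 12 = 0, and ∂_2 has invariant factor 2 > 1, so H_1 = Z/2.
  H_2: rank ker ∂_2 − rank ∂_3 = (12 − 12) − 0 = 0, and there is no ∂_3, so H_2 = 0.

As a check, the Euler characteristic is 7 − 18 + 12 = 1, which agrees with 1 − 0 + 0 = 1.
(K is a triangulation of the real projective plane RP^2.)

Hence the Betti numbers are b_0 = 1, b_1 = 0, b_2 = 0.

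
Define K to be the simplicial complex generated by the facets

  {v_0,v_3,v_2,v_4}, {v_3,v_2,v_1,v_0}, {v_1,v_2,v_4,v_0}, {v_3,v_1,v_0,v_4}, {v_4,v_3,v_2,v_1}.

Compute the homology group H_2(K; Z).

Fix the vertex order v_0 < v_1 < v_2 < v_3 < v_4 and write every simplex with vertices in increasing order. Then dim K = 3 and the simplices of K are:

  0-simplices (5): [v_0], [v_1], [v_2], [v_3], [v_4]
  1-simplices (10): [v_0,v_1], [v_0,v_2], [v_0,v_3], [v_0,v_4], [v_1,v_2], [v_1,v_3], [v_1,v_4], [v_2,v_3], [v_2,v_4], [v_3,v_4]
  2-simplices (10): [v_0,v_1,v_2], [v_0,v_1,v_3], [v_0,v_1,v_4], [v_0,v_2,v_3], [v_0,v_2,v_4], [v_0,v_3,v_4], [v_1,v_2,v_3], [v_1,v_2,v_4], [v_1,v_3,v_4], [v_2,v_3,v_4]
  3-simplices (5): [v_0,v_1,v_2,v_3], [v_0,v_1,v_2,v_4], [v_0,v_1,v_3,v_4], [v_0,v_2,v_3,v_4], [v_1,v_2,v_3,v_4]

giving chain groups C_0 ≅ Z^5, C_1 ≅ Z^10, C_2 ≅ Z^10, C_3 ≅ Z^5.

The boundary map ∂_1: C_1 → C_0 is given by ∂[p,q] = [q] − [p]. For instance
  ∂[v_1,v_2] = [v_2] − [v_1].
The resulting 5×10 matrix has rank 4, and its Smith normal form has invariant factors (1,1,1,1).

The boundary map ∂_2: C_2 → C_1 sends each 2-simplex [p,q,r] to [q,r] − [p,r] + [p,q]. For instance
  ∂[v_0,v_1,v_4] = [v_1,v_4] − [v_0,v_4] + [v_0,v_1],
  ∂[v_1,v_3,v_4] = [v_3,v_4] − [v_1,v_4] + [v_1,v_3].
The 10×10 boundary matrix has rank 6 and Smith normal form diag(1,1,1,1,1,1).

Boundary ∂_3: C_3 → C_2 sends each 3-simplex σ to the alternating sum Σ_i (−1)^i (σ with its i-th vertex removed). For instance
  ∂[v_0,v_2,v_3,v_4] = [v_2,v_3,v_4] − [v_0,v_3,v_4] + [v_0,v_2,v_4] − [v_0,v_2,v_3],
  ∂[v_0,v_1,v_2,v_4] = [v_1,v_2,v_4] − [v_0,v_2,v_4] + [v_0,v_1,v_4] − [v_0,v_1,v_2].
The resulting 10×5 matrix has rank 4, and its Smith normal form has invariant factors (1,1,1,1).

Computing H_k = (kernel of ∂_k) / (image of ∂_{k+1}):

  H_2: rank ker ∂_2 − rank ∂_3 = (10 − 6) − 4 = 0, and the invariant factors of ∂_3 are all 1, so H_2 ≅ 0.

(K is a triangulation of the 3-sphere S^3.)

H_2 ≅ 0.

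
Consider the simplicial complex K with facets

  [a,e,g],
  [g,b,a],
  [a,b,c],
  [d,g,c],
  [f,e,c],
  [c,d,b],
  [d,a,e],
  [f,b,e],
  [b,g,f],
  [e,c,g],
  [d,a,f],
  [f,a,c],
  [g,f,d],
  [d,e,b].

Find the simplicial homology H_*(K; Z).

H_0 = Z,  H_1 = Z^2,  H_2 = Z.

Order the vertices as a < b < c < d < e < f < g. Listing each simplex with vertices in this order, K has dimension 2 with simplices:

  0-simplices (7): a, b, c, d, e, f, g
  1-simplices (21): ab, ac, ad, ae, af, ag, bc, bd, be, bf, bg, cd, ce, cf, cg, de, df, dg, ef, eg, fg
  2-simplices (14): abc, abg, acf, ade, adf, aeg, bcd, bde, bef, bfg, cdg, cef, ceg, dfg

so the chain groups are C_0 ≅ Z^7, C_1 ≅ Z^21, C_2 ≅ Z^14.

∂_1: C_1 → C_0 sends each edge [p,q] (with p < q) to q − p.
The resulting 7×21 matrix has rank 6, and its Smith normal form has invariant factors (1,1,1,1,1,1).

∂_2: C_2 → C_1 maps a triangle to the signed sum of its edges. For instance
  ∂bef = ef − bf + be,
  ∂bde = de − be + bd.
This gives a 21×14 integer matrix of rank 13; reducing to Smith normal form yields diagonal entries (1,1,1,1,1,1,1,1,1,1,1,1,1).

From H_k ≅ ker(∂_k) / im(∂_{k+1}) we obtain:

  H_0: rank C_0 − rank ∂_1 = 7 − 6 = 1, and the invariant factors of ∂_1 are all 1, so H_0 ≅ Z.
  H_1: rank ker ∂_1 − rank ∂_2 = (21 − 6) − 13 = 2, and the invariant factors of ∂_2 are all 1, so H_1 ≅ Z^2.
  H_2: rank ker ∂_2 − rank ∂_3 = (14 − 13) − 0 = 1, and there is no ∂_3, so H_2 ≅ Z.

As a check, the Euler characteristic is 7 − 21 + 14 = 0, which agrees with 1 − 2 + 1 = 0.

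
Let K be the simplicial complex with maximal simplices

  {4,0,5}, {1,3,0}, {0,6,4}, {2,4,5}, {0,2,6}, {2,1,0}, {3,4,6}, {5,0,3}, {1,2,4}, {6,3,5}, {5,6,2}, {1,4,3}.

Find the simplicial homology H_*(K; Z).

H_0 = Z,  H_1 = Z/2,  H_2 = 0.

We work with the vertex ordering 0 < 1 < 2 < 3 < 4 < 5 < 6. The simplices of K, each written with vertices in increasing order, are:

  0-simplices (7): [0], [1], [2], [3], [4], [5], [6]
  1-simplices (18): [0,1], [0,2], [0,3], [0,4], [0,5], [0,6], [1,2], [1,3], [1,4], [2,4], [2,5], [2,6], [3,4], [3,5], [3,6], [4,5], [4,6], [5,6]
  2-simplices (12): [0,1,2], [0,1,3], [0,2,6], [0,3,5], [0,4,5], [0,4,6], [1,2,4], [1,3,4], [2,4,5], [2,5,6], [3,4,6], [3,5,6]

so the chain groups are C_0 ≅ Z^7, C_1 ≅ Z^18, C_2 ≅ Z^12.

Boundary ∂_1: C_1 → C_0 is given by ∂[p,q] = [q] − [p]. For instance
  ∂[0,4] = [4] − [0].
This gives a 7×18 integer matrix of rank 6; reducing to Smith normal form yields diagonal entries (1,1,1,1,1,1).

∂_2: C_2 → C_1 acts by ∂[p,q,r] = [q,r] − [p,r] + [p,q]. For instance
  ∂[2,4,5] = [4,5] − [2,5] + [2,4],
  ∂[0,4,6] = [4,6] − [0,6] + [0,4].
The resulting 18×12 matrix has rank 12, and its Smith normal form has invariant factors (1,1,1,1,1,1,1,1,1,1,1,2).

Now H_k = ker ∂_k / im ∂_{k+1}, so:

  H_0: rank C_0 − rank ∂_1 = 7 − 6 = 1, and the invariant factors of ∂_1 are all 1, so H_0 ≅ Z.
  H_1: rank ker ∂_1 − rank ∂_2 = (18 − 6) − 12 = 0, and ∂_2 has invariant factor 2 > 1, so H_1 ≅ Z/2.
  H_2: rank ker ∂_2 − rank ∂_3 = (12 − 12) − 0 = 0, and there is no ∂_3, so H_2 ≅ 0.

As a check, the Euler characteristic is 7 − 18 + 12 = 1, which agrees with 1 − 0 + 0 = 1.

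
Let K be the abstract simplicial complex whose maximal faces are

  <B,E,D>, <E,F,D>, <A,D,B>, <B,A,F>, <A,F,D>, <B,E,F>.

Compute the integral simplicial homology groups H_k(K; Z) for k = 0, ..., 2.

Take the total order A < B < D < E < F on the vertex set. Then K (dimension 2) consists of the simplices:

  0-simplices (5): A, B, D, E, F
  1-simplices (9): AB, AD, AF, BD, BE, BF, DE, DF, EF
  2-simplices (6): ABD, ABF, ADF, BDE, BEF, DEF

Hence C_0 ≅ Z^5, C_1 ≅ Z^9, C_2 ≅ Z^6.

The boundary map ∂_1: C_1 → C_0 is given by ∂[p,q] = [q] − [p]. For instance
  ∂DE = E − D.
The 5×9 boundary matrix has rank 4 and Smith normal form diag(1,1,1,1).

∂_2: C_2 → C_1 acts by ∂[p,q,r] = [q,r] − [p,r] + [p,q]. For instance
  ∂BDE = DE − BE + BD,
  ∂ABF = BF − AF + AB.
The 9×6 boundary matrix has rank 5 and Smith normal form diag(1,1,1,1,1).

Computing H_k = (kernel of ∂_k) / (image of ∂_{k+1}):

  H_0: rank C_0 − rank ∂_1 = 5 − 4 = 1, and the invariant factors of ∂_1 are all 1, so H_0 = Z.
  H_1: rank ker ∂_1 − rank ∂_2 = (9 − 4) − 5 = 0, and the invariant factors of ∂_2 are all 1, so H_1 = 0.
  H_2: rank ker ∂_2 − rank ∂_3 = (6 − 5) − 0 = 1, and there is no ∂_3, so H_2 = Z.

As a check, the Euler characteristic is 5 − 9 + 6 = 2, which agrees with 1 − 0 + 1 = 2.

H_0 = Z,  H_1 = 0,  H_2 = Z.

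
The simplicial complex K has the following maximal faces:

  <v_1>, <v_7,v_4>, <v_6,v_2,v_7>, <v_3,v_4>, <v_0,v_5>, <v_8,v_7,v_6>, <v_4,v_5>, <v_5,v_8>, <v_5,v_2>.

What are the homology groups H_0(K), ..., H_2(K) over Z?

Order the vertices as v_0 < v_1 < v_2 < v_3 < v_4 < v_5 < v_6 < v_7 < v_8. Listing each simplex with vertices in this order, K has dimension 2 with simplices:

  0-simplices (9): [v_0], [v_1], [v_2], [v_3], [v_4], [v_5], [v_6], [v_7], [v_8]
  1-simplices (11): [v_0,v_5], [v_2,v_5], [v_2,v_6], [v_2,v_7], [v_3,v_4], [v_4,v_5], [v_4,v_7], [v_5,v_8], [v_6,v_7], [v_6,v_8], [v_7,v_8]
  2-simplices (2): [v_2,v_6,v_7], [v_6,v_7,v_8]

so the chain groups are C_0 ≅ Z^9, C_1 ≅ Z^11, C_2 ≅ Z^2.

∂_1: C_1 → C_0 sends each edge [p,q] (with p < q) to q − p. For instance
  ∂[v_6,v_8] = [v_8] − [v_6].
The resulting 9×11 matrix has rank 7, and its Smith normal form has invariant factors (1,1,1,1,1,1,1).

Boundary ∂_2: C_2 → C_1 maps a triangle to the signed sum of its edges. For instance
  ∂[v_2,v_6,v_7] = [v_6,v_7] − [v_2,v_7] + [v_2,v_6],
  ∂[v_6,v_7,v_8] = [v_7,v_8] − [v_6,v_8] + [v_6,v_7].
This gives a 11×2 integer matrix of rank 2; reducing to Smith normal form yields diagonal entries (1,1).

Reading off H_k = ker ∂_k / im ∂_{k+1}:

  H_0: rank C_0 − rank ∂_1 = 9 − 7 = 2, and the invariant factors of ∂_1 are all 1, so H_0 ≅ Z^2.
  H_1: rank ker ∂_1 − rank ∂_2 = (11 − 7) − 2 = 2, and the invariant factors of ∂_2 are all 1, so H_1 ≅ Z^2.
  H_2: rank ker ∂_2 − rank ∂_3 = (2 − 2) − 0 = 0, and there is no ∂_3, so H_2 ≅ 0.

H_0 ≅ Z^2,  H_1 ≅ Z^2,  H_2 = 0.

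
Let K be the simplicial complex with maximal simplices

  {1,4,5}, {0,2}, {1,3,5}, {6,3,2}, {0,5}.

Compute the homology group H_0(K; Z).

K has 7 vertices, 10 edges, 3 triangles.
rank ∂_0 = 0, rank ∂_1 = 6 ⇒ b_0 = 7 − 0 − 6 = 1; all invariant factors of ∂_1 are 1 so no torsion. So H_0 ≅ Z.

H_0 = Z.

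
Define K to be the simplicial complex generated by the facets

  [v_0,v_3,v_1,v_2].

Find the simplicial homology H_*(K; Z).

Fix the vertex order v_0 < v_1 < v_2 < v_3 and write every simplex with vertices in increasing order. Then dim K = 3 and the simplices of K are:

  0-simplices (4): [v_0], [v_1], [v_2], [v_3]
  1-simplices (6): [v_0,v_1], [v_0,v_2], [v_0,v_3], [v_1,v_2], [v_1,v_3], [v_2,v_3]
  2-simplices (4): [v_0,v_1,v_2], [v_0,v_1,v_3], [v_0,v_2,v_3], [v_1,v_2,v_3]
  3-simplices (1): [v_0,v_1,v_2,v_3]

so the chain groups are C_0 ≅ Z^4, C_1 ≅ Z^6, C_2 ≅ Z^4, C_3 ≅ Z^1.

Boundary ∂_1: C_1 → C_0 maps an edge to its endpoints' difference, ∂[p,q] = q − p. For instance
  ∂[v_1,v_3] = [v_3] − [v_1].
The resulting 4×6 matrix has rank 3, and its Smith normal form has invariant factors (1,1,1).

∂_2: C_2 → C_1 maps a triangle to the signed sum of its edges. For instance
  ∂[v_0,v_1,v_2] = [v_1,v_2] − [v_0,v_2] + [v_0,v_1],
  ∂[v_1,v_2,v_3] = [v_2,v_3] − [v_1,v_3] + [v_1,v_2].
This gives a 6×4 integer matrix of rank 3; reducing to Smith normal form yields diagonal entries (1,1,1).

The boundary map ∂_3: C_3 → C_2 sends each 3-simplex σ to the alternating sum Σ_i (−1)^i (σ with its i-th vertex removed). For instance
  ∂[v_0,v_1,v_2,v_3] = [v_1,v_2,v_3] − [v_0,v_2,v_3] + [v_0,v_1,v_3] − [v_0,v_1,v_2].
This gives a 4×1 integer matrix of rank 1; reducing to Smith normal form yields diagonal entries (1).

From H_k ≅ ker(∂_k) / im(∂_{k+1}) we obtain:

  H_0: rank C_0 − rank ∂_1 = 4 − 3 = 1, and the invariant factors of ∂_1 are all 1, so H_0 ≅ Z.
  H_1: rank ker ∂_1 − rank ∂_2 = (6 − 3) − 3 = 0, and the invariant factors of ∂_2 are all 1, so H_1 ≅ 0.
  H_2: rank ker ∂_2 − rank ∂_3 = (4 − 3) − 1 = 0, and the invariant factors of ∂_3 are all 1, so H_2 ≅ 0.
  H_3: rank ker ∂_3 − rank ∂_4 = (1 − 1) − 0 = 0, and there is no ∂_4, so H_3 ≅ 0.

(K is a triangulation of the 3-simplex.)

H_0 ≅ Z,  H_1 = 0,  H_2 = 0,  H_3 = 0.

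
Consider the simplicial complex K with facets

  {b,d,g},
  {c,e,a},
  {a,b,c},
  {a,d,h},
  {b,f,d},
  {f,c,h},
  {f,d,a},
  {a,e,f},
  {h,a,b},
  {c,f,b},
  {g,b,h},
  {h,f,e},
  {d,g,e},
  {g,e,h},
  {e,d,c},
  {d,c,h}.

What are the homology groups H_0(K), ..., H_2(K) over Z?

Order the vertices as a < b < c < d < e < f < g < h. Listing each simplex with vertices in this order, K has dimension 2 with simplices:

  0-simplices (8): a, b, c, d, e, f, g, h
  1-simplices (24): ab, ac, ad, ae, af, ah, bc, bd, bf, bg, bh, cd, ce, cf, ch, de, df, dg, dh, ef, eg, eh, fh, gh
  2-simplices (16): abc, abh, ace, adf, adh, aef, bcf, bdf, bdg, bgh, cde, cdh, cfh, deg, efh, egh

giving chain groups C_0 ≅ Z^8, C_1 ≅ Z^24, C_2 ≅ Z^16.

The boundary map ∂_1: C_1 → C_0 sends each edge [p,q] (with p < q) to q − p.
As a 8×24 matrix over Z this has rank 7, with invariant factors (1,1,1,1,1,1,1).

Boundary ∂_2: C_2 → C_1 maps a triangle to the signed sum of its edges. For instance
  ∂cfh = fh − ch + cf,
  ∂adf = df − af + ad.
The resulting 24×16 matrix has rank 15, and its Smith normal form has invariant factors (1,1,1,1,1,1,1,1,1,1,1,1,1,1,1).

Computing H_k = (kernel of ∂_k) / (image of ∂_{k+1}):

  H_0: rank C_0 − rank ∂_1 = 8 − 7 = 1, and the invariant factors of ∂_1 are all 1, so H_0 = Z.
  H_1: rank ker ∂_1 − rank ∂_2 = (24 − 7) − 15 = 2, and the invariant factors of ∂_2 are all 1, so H_1 = Z^2.
  H_2: rank ker ∂_2 − rank ∂_3 = (16 − 15) − 0 = 1, and there is no ∂_3, so H_2 = Z.

H_0 ≅ Z,  H_1 ≅ Z^2,  H_2 ≅ Z.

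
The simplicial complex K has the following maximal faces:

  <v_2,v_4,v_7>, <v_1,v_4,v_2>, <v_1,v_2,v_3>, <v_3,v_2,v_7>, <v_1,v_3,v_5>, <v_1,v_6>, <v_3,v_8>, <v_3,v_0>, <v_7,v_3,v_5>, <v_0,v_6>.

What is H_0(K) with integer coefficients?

K has 9 vertices, 15 edges, 6 triangles.
rank ∂_0 = 0, rank ∂_1 = 8 ⇒ b_0 = 9 − 0 − 8 = 1; all invariant factors of ∂_1 are 1 so no torsion. So H_0 = Z.

H_0 ≅ Z.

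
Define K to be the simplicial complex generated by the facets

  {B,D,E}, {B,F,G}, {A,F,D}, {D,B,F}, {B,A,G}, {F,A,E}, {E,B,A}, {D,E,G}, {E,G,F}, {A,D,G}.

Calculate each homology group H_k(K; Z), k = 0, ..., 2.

Fix the vertex order A < B < D < E < F < G and write every simplex with vertices in increasing order. Then dim K = 2 and the simplices of K are:

  0-simplices (6): A, B, D, E, F, G
  1-simplices (15): AB, AD, AE, AF, AG, BD, BE, BF, BG, DE, DF, DG, EF, EG, FG
  2-simplices (10): ABE, ABG, ADF, ADG, AEF, BDE, BDF, BFG, DEG, EFG

Hence C_0 ≅ Z^6, C_1 ≅ Z^15, C_2 ≅ Z^10.

The boundary map ∂_1: C_1 → C_0 sends each edge [p,q] (with p < q) to q − p. For instance
  ∂AB = B − A.
The 6×15 boundary matrix has rank 5 and Smith normal form diag(1,1,1,1,1).

The boundary map ∂_2: C_2 → C_1 acts by ∂[p,q,r] = [q,r] − [p,r] + [p,q]. For instance
  ∂ABG = BG − AG + AB,
  ∂ADG = DG − AG + AD.
This gives a 15×10 integer matrix of rank 10; reducing to Smith normal form yields diagonal entries (1,1,1,1,1,1,1,1,1,2).

Now H_k = ker ∂_k / im ∂_{k+1}, so:

  H_0: rank C_0 − rank ∂_1 = 6 − 5 = 1, and the invariant factors of ∂_1 are all 1, so H_0 ≅ Z.
  H_1: rank ker ∂_1 − rank ∂_2 = (15 − 5) − 10 = 0, and ∂_2 has invariant factor 2 > 1, so H_1 ≅ Z/2Z.
  H_2: rank ker ∂_2 − rank ∂_3 = (10 − 10) − 0 = 0, and there is no ∂_3, so H_2 ≅ 0.

As a check, the Euler characteristic is 6 − 15 + 10 = 1, which agrees with 1 − 0 + 0 = 1.
(K is a triangulation of the real projective plane RP^2.)

H_0 = Z,  H_1 = Z/2Z,  H_2 = 0.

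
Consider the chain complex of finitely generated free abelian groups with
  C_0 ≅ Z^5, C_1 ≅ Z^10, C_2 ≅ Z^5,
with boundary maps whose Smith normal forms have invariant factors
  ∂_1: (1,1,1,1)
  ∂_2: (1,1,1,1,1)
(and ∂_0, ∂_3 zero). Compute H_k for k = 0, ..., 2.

H_0 ≅ Z,  H_1 ≅ Z,  H_2 = 0.

H_0: b_0 = 5 − 0 − 4 = 1; torsion from ∂_1 factors > 1: none. So H_0 ≅ Z.
H_1: b_1 = 10 − 4 − 5 = 1; torsion from ∂_2 factors > 1: none. So H_1 ≅ Z.
H_2: b_2 = 5 − 5 − 0 = 0; torsion from ∂_3 factors > 1: none. So H_2 ≅ 0.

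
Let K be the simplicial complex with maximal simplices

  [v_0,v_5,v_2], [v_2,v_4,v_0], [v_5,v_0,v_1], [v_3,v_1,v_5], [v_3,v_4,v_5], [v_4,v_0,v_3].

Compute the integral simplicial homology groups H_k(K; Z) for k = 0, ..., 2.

Take the total order v_0 < v_1 < v_2 < v_3 < v_4 < v_5 on the vertex set. Then K (dimension 2) consists of the simplices:

  0-simplices (6): [v_0], [v_1], [v_2], [v_3], [v_4], [v_5]
  1-simplices (12): [v_0,v_1], [v_0,v_2], [v_0,v_3], [v_0,v_4], [v_0,v_5], [v_1,v_3], [v_1,v_5], [v_2,v_4], [v_2,v_5], [v_3,v_4], [v_3,v_5], [v_4,v_5]
  2-simplices (6): [v_0,v_1,v_5], [v_0,v_2,v_4], [v_0,v_2,v_5], [v_0,v_3,v_4], [v_1,v_3,v_5], [v_3,v_4,v_5]

so the chain groups are C_0 ≅ Z^6, C_1 ≅ Z^12, C_2 ≅ Z^6.

The boundary map ∂_1: C_1 → C_0 is given by ∂[p,q] = [q] − [p]. For instance
  ∂[v_0,v_5] = [v_5] − [v_0].
The 6×12 boundary matrix has rank 5 and Smith normal form diag(1,1,1,1,1).

The boundary map ∂_2: C_2 → C_1 maps a triangle to the signed sum of its edges. For instance
  ∂[v_3,v_4,v_5] = [v_4,v_5] − [v_3,v_5] + [v_3,v_4],
  ∂[v_0,v_2,v_5] = [v_2,v_5] − [v_0,v_5] + [v_0,v_2].
The resulting 12×6 matrix has rank 6, and its Smith normal form has invariant factors (1,1,1,1,1,1).

Computing H_k = (kernel of ∂_k) / (image of ∂_{k+1}):

  H_0: rank C_0 − rank ∂_1 = 6 − 5 = 1, and the invariant factors of ∂_1 are all 1, so H_0 = Z.
  H_1: rank ker ∂_1 − rank ∂_2 = (12 − 5) − 6 = 1, and the invariant factors of ∂_2 are all 1, so H_1 = Z.
  H_2: rank ker ∂_2 − rank ∂_3 = (6 − 6) − 0 = 0, and there is no ∂_3, so H_2 = 0.

H_0 = Z,  H_1 = Z,  H_2 = 0.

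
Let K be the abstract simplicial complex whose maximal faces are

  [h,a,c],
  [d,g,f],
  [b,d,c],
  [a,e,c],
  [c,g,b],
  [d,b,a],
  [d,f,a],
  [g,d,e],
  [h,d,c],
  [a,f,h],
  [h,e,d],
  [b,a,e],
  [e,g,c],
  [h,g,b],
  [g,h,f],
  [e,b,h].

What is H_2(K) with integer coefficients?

H_2 ≅ Z.

K has 8 vertices, 24 edges, 16 triangles.
rank ∂_2 = 15, rank ∂_3 = 0 ⇒ b_2 = 16 − 15 − 0 = 1. So H_2 = Z.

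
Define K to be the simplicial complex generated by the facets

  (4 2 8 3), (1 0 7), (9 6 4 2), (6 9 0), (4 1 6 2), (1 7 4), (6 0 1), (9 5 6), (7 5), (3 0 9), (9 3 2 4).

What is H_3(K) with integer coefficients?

K has 10 vertices, 25 edges, 19 triangles, 4 3-simplices.
rank ∂_3 = 4, rank ∂_4 = 0 ⇒ b_3 = 4 − 4 − 0 = 0. So H_3 = 0.

H_3 = 0.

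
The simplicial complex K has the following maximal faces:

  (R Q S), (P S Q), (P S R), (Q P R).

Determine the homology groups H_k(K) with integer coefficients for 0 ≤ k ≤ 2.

Order the vertices as P < Q < R < S. Listing each simplex with vertices in this order, K has dimension 2 with simplices:

  0-simplices (4): P, Q, R, S
  1-simplices (6): PQ, PR, PS, QR, QS, RS
  2-simplices (4): PQR, PQS, PRS, QRS

Hence C_0 ≅ Z^4, C_1 ≅ Z^6, C_2 ≅ Z^4.

Boundary ∂_1: C_1 → C_0 maps an edge to its endpoints' difference, ∂[p,q] = q − p. For instance
  ∂QS = S − Q.
The 4×6 boundary matrix has rank 3 and Smith normal form diag(1,1,1).

∂_2: C_2 → C_1 sends each 2-simplex [p,q,r] to [q,r] − [p,r] + [p,q]. For instance
  ∂PQR = QR − PR + PQ,
  ∂PRS = RS − PS + PR.
This gives a 6×4 integer matrix of rank 3; reducing to Smith normal form yields diagonal entries (1,1,1).

Reading off H_k = ker ∂_k / im ∂_{k+1}:

  H_0: rank C_0 − rank ∂_1 = 4 − 3 = 1, and the invariant factors of ∂_1 are all 1, so H_0 = Z.
  H_1: rank ker ∂_1 − rank ∂_2 = (6 − 3) − 3 = 0, and the invariant factors of ∂_2 are all 1, so H_1 = 0.
  H_2: rank ker ∂_2 − rank ∂_3 = (4 − 3) − 0 = 1, and there is no ∂_3, so H_2 = Z.

(K is a triangulation of the 2-sphere S^2.)

H_0 ≅ Z,  H_1 = 0,  H_2 ≅ Z.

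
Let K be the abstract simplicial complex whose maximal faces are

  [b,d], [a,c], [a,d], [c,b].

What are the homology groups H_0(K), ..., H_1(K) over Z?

H_0 ≅ Z,  H_1 ≅ Z.

K has 4 vertices, 4 edges.
rank ∂_0 = 0, rank ∂_1 = 3 ⇒ b_0 = 4 − 0 − 3 = 1; all invariant factors of ∂_1 are 1 so no torsion. So H_0 = Z.
rank ∂_1 = 3, rank ∂_2 = 0 ⇒ b_1 = 4 − 3 − 0 = 1. So H_1 = Z.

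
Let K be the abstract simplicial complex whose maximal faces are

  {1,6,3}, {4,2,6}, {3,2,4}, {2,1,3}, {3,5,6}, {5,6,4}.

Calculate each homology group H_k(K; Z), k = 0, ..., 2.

H_0 ≅ Z,  H_1 ≅ Z,  H_2 = 0.

We work with the vertex ordering 1 < 2 < 3 < 4 < 5 < 6. The simplices of K, each written with vertices in increasing order, are:

  0-simplices (6): [1], [2], [3], [4], [5], [6]
  1-simplices (12): [1,2], [1,3], [1,6], [2,3], [2,4], [2,6], [3,4], [3,5], [3,6], [4,5], [4,6], [5,6]
  2-simplices (6): [1,2,3], [1,3,6], [2,3,4], [2,4,6], [3,5,6], [4,5,6]

giving chain groups C_0 ≅ Z^6, C_1 ≅ Z^12, C_2 ≅ Z^6.

∂_1: C_1 → C_0 maps an edge to its endpoints' difference, ∂[p,q] = q − p.
As a 6×12 matrix over Z this has rank 5, with invariant factors (1,1,1,1,1).

∂_2: C_2 → C_1 sends each 2-simplex [p,q,r] to [q,r] − [p,r] + [p,q]. For instance
  ∂[1,3,6] = [3,6] − [1,6] + [1,3],
  ∂[1,2,3] = [2,3] − [1,3] + [1,2].
The resulting 12×6 matrix has rank 6, and its Smith normal form has invariant factors (1,1,1,1,1,1).

Reading off H_k = ker ∂_k / im ∂_{k+1}:

  H_0: rank C_0 − rank ∂_1 = 6 − 5 = 1, and the invariant factors of ∂_1 are all 1, so H_0 ≅ Z.
  H_1: rank ker ∂_1 − rank ∂_2 = (12 − 5) − 6 = 1, and the invariant factors of ∂_2 are all 1, so H_1 ≅ Z.
  H_2: rank ker ∂_2 − rank ∂_3 = (6 − 6) − 0 = 0, and there is no ∂_3, so H_2 ≅ 0.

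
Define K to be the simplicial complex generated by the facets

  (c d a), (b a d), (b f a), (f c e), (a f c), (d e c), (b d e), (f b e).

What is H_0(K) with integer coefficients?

K has 6 vertices, 12 edges, 8 triangles.
rank ∂_0 = 0, rank ∂_1 = 5 ⇒ b_0 = 6 − 0 − 5 = 1; all invariant factors of ∂_1 are 1 so no torsion. So H_0 = Z.

H_0 ≅ Z.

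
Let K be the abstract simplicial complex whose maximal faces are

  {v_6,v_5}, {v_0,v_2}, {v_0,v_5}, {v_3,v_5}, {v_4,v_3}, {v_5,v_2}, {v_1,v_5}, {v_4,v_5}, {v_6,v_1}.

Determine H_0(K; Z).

Order the vertices as v_0 < v_1 < v_2 < v_3 < v_4 < v_5 < v_6. Listing each simplex with vertices in this order, K has dimension 1 with simplices:

  0-simplices (7): [v_0], [v_1], [v_2], [v_3], [v_4], [v_5], [v_6]
  1-simplices (9): [v_0,v_2], [v_0,v_5], [v_1,v_5], [v_1,v_6], [v_2,v_5], [v_3,v_4], [v_3,v_5], [v_4,v_5], [v_5,v_6]

so the chain groups are C_0 ≅ Z^7, C_1 ≅ Z^9.

Boundary ∂_1: C_1 → C_0 sends each edge [p,q] (with p < q) to q − p.
The resulting 7×9 matrix has rank 6, and its Smith normal form has invariant factors (1,1,1,1,1,1).

From H_k ≅ ker(∂_k) / im(∂_{k+1}) we obtain:

  H_0: rank C_0 − rank ∂_1 = 7 − 6 = 1, and the invariant factors of ∂_1 are all 1, so H_0 ≅ Z.

(K is a triangulation of a wedge of 3 circles.)

H_0 ≅ Z.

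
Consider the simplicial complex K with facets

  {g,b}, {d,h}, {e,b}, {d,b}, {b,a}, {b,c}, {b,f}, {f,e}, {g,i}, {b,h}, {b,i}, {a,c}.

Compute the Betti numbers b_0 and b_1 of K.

We work with the vertex ordering a < b < c < d < e < f < g < h < i. The simplices of K, each written with vertices in increasing order, are:

  0-simplices (9): a, b, c, d, e, f, g, h, i
  1-simplices (12): ab, ac, bc, bd, be, bf, bg, bh, bi, dh, ef, gi

Hence C_0 ≅ Z^9, C_1 ≅ Z^12.

The boundary map ∂_1: C_1 → C_0 maps an edge to its endpoints' difference, ∂[p,q] = q − p.
The 9×12 boundary matrix has rank 8 and Smith normal form diag(1,1,1,1,1,1,1,1).

From H_k ≅ ker(∂_k) / im(∂_{k+1}) we obtain:

  H_0: rank C_0 − rank ∂_1 = 9 − 8 = 1, and the invariant factors of ∂_1 are all 1, so H_0 ≅ Z.
  H_1: rank ker ∂_1 − rank ∂_2 = (12 − 8) − 0 = 4, and there is no ∂_2, so H_1 ≅ Z^4.

As a check, the Euler characteristic is 9 − 12 = -3, which agrees with 1 − 4 = -3.

Hence the Betti numbers are b_0 = 1, b_1 = 4.

b_0 = 1, b_1 = 4.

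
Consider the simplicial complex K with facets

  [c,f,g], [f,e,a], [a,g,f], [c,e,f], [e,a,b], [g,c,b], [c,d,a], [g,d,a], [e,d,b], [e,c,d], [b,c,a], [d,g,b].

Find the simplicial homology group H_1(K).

H_1 ≅ Z/2.

We work with the vertex ordering a < b < c < d < e < f < g. The simplices of K, each written with vertices in increasing order, are:

  0-simplices (7): a, b, c, d, e, f, g
  1-simplices (18): ab, ac, ad, ae, af, ag, bc, bd, be, bg, cd, ce, cf, cg, de, dg, ef, fg
  2-simplices (12): abc, abe, acd, adg, aef, afg, bcg, bde, bdg, cde, cef, cfg

so the chain groups are C_0 ≅ Z^7, C_1 ≅ Z^18, C_2 ≅ Z^12.

∂_1: C_1 → C_0 maps an edge to its endpoints' difference, ∂[p,q] = q − p.
This gives a 7×18 integer matrix of rank 6; reducing to Smith normal form yields diagonal entries (1,1,1,1,1,1).

Boundary ∂_2: C_2 → C_1 acts by ∂[p,q,r] = [q,r] − [p,r] + [p,q]. For instance
  ∂cde = de − ce + cd,
  ∂bcg = cg − bg + bc.
The 18×12 boundary matrix has rank 12 and Smith normal form diag(1,1,1,1,1,1,1,1,1,1,1,2).

From H_k ≅ ker(∂_k) / im(∂_{k+1}) we obtain:

  H_1: rank ker ∂_1 − rank ∂_2 = (18 − 6) − 12 = 0, and ∂_2 has invariant factor 2 > 1, so H_1 ≅ Z/2.

(K is a triangulation of the real projective plane RP^2.)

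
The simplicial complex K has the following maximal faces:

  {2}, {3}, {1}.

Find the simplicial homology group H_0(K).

H_0 = Z^3.

We work with the vertex ordering 1 < 2 < 3. The simplices of K, each written with vertices in increasing order, are:

  0-simplices (3): [1], [2], [3]

Hence C_0 ≅ Z^3.

Now H_k = ker ∂_k / im ∂_{k+1}, so:

  H_0: rank C_0 − rank ∂_1 = 3 − 0 = 3, and there is no ∂_1, so H_0 ≅ Z^3.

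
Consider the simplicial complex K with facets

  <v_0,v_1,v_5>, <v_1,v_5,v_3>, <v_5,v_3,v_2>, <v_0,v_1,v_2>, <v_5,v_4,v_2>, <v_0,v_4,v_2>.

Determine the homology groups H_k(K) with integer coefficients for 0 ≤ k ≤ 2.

Fix the vertex order v_0 < v_1 < v_2 < v_3 < v_4 < v_5 and write every simplex with vertices in increasing order. Then dim K = 2 and the simplices of K are:

  0-simplices (6): [v_0], [v_1], [v_2], [v_3], [v_4], [v_5]
  1-simplices (12): [v_0,v_1], [v_0,v_2], [v_0,v_4], [v_0,v_5], [v_1,v_2], [v_1,v_3], [v_1,v_5], [v_2,v_3], [v_2,v_4], [v_2,v_5], [v_3,v_5], [v_4,v_5]
  2-simplices (6): [v_0,v_1,v_2], [v_0,v_1,v_5], [v_0,v_2,v_4], [v_1,v_3,v_5], [v_2,v_3,v_5], [v_2,v_4,v_5]

giving chain groups C_0 ≅ Z^6, C_1 ≅ Z^12, C_2 ≅ Z^6.

∂_1: C_1 → C_0 is given by ∂[p,q] = [q] − [p]. For instance
  ∂[v_0,v_2] = [v_2] − [v_0].
The resulting 6×12 matrix has rank 5, and its Smith normal form has invariant factors (1,1,1,1,1).

Boundary ∂_2: C_2 → C_1 sends each 2-simplex [p,q,r] to [q,r] − [p,r] + [p,q]. For instance
  ∂[v_1,v_3,v_5] = [v_3,v_5] − [v_1,v_5] + [v_1,v_3],
  ∂[v_0,v_2,v_4] = [v_2,v_4] − [v_0,v_4] + [v_0,v_2].
The 12×6 boundary matrix has rank 6 and Smith normal form diag(1,1,1,1,1,1).

Reading off H_k = ker ∂_k / im ∂_{k+1}:

  H_0: rank C_0 − rank ∂_1 = 6 − 5 = 1, and the invariant factors of ∂_1 are all 1, so H_0 = Z.
  H_1: rank ker ∂_1 − rank ∂_2 = (12 − 5) − 6 = 1, and the invariant factors of ∂_2 are all 1, so H_1 = Z.
  H_2: rank ker ∂_2 − rank ∂_3 = (6 − 6) − 0 = 0, and there is no ∂_3, so H_2 = 0.

H_0 ≅ Z,  H_1 ≅ Z,  H_2 = 0.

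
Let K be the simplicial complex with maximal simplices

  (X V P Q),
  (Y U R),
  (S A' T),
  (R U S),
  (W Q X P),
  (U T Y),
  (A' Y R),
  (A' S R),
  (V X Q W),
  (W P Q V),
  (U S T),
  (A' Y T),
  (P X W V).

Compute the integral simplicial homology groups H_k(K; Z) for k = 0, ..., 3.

Order the vertices as P < Q < R < S < T < U < V < W < X < Y < A'. Listing each simplex with vertices in this order, K has dimension 3 with simplices:

  0-simplices (11): [P], [Q], [R], [S], [T], [U], [V], [W], [X], [Y], [A']
  1-simplices (22): [P,Q], [P,V], [P,W], [P,X], [Q,V], [Q,W], [Q,X], [R,S], [R,U], [R,Y], [R,A'], [S,T], [S,U], [S,A'], [T,U], [T,Y], [T,A'], [U,Y], [V,W], [V,X], [W,X], [Y,A']
  2-simplices (18): (18 of them)
  3-simplices (5): [P,Q,V,W], [P,Q,V,X], [P,Q,W,X], [P,V,W,X], [Q,V,W,X]

Hence C_0 ≅ Z^11, C_1 ≅ Z^22, C_2 ≅ Z^18, C_3 ≅ Z^5.

The boundary map ∂_1: C_1 → C_0 is given by ∂[p,q] = [q] − [p]. For instance
  ∂[T,A'] = [A'] − [T].
This gives a 11×22 integer matrix of rank 9; reducing to Smith normal form yields diagonal entries (1,1,1,1,1,1,1,1,1).

The boundary map ∂_2: C_2 → C_1 acts by ∂[p,q,r] = [q,r] − [p,r] + [p,q]. For instance
  ∂[P,Q,X] = [Q,X] − [P,X] + [P,Q],
  ∂[R,U,Y] = [U,Y] − [R,Y] + [R,U].
This gives a 22×18 integer matrix of rank 13; reducing to Smith normal form yields diagonal entries (1,1,1,1,1,1,1,1,1,1,1,1,1).

The boundary map ∂_3: C_3 → C_2 sends each 3-simplex σ to the alternating sum Σ_i (−1)^i (σ with its i-th vertex removed). For instance
  ∂[P,V,W,X] = [V,W,X] − [P,W,X] + [P,V,X] − [P,V,W],
  ∂[P,Q,W,X] = [Q,W,X] − [P,W,X] + [P,Q,X] − [P,Q,W].
The 18×5 boundary matrix has rank 4 and Smith normal form diag(1,1,1,1).

Reading off H_k = ker ∂_k / im ∂_{k+1}:

  H_0: rank C_0 − rank ∂_1 = 11 − 9 = 2, and the invariant factors of ∂_1 are all 1, so H_0 ≅ Z^2.
  H_1: rank ker ∂_1 − rank ∂_2 = (22 − 9) − 13 = 0, and the invariant factors of ∂_2 are all 1, so H_1 ≅ 0.
  H_2: rank ker ∂_2 − rank ∂_3 = (18 − 13) − 4 = 1, and the invariant factors of ∂_3 are all 1, so H_2 ≅ Z.
  H_3: rank ker ∂_3 − rank ∂_4 = (5 − 4) − 0 = 1, and there is no ∂_4, so H_3 ≅ Z.

H_0 ≅ Z^2,  H_1 = 0,  H_2 ≅ Z,  H_3 ≅ Z.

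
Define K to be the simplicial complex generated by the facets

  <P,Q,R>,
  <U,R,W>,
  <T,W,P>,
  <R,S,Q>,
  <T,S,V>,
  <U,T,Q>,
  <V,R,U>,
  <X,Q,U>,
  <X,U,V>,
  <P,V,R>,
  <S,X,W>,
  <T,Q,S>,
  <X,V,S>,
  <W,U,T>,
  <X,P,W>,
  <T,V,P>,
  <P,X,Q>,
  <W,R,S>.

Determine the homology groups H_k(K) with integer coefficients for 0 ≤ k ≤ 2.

Fix the vertex order P < Q < R < S < T < U < V < W < X and write every simplex with vertices in increasing order. Then dim K = 2 and the simplices of K are:

  0-simplices (9): P, Q, R, S, T, U, V, W, X
  1-simplices (27): PQ, PR, PT, PV, PW, PX, QR, QS, QT, QU, QX, RS, RU, RV, RW, ST, SV, SW, SX, TU, TV, TW, UV, UW, UX, VX, WX
  2-simplices (18): PQR, PQX, PRV, PTV, PTW, PWX, QRS, QST, QTU, QUX, RSW, RUV, RUW, STV, SVX, SWX, TUW, UVX

so the chain groups are C_0 ≅ Z^9, C_1 ≅ Z^27, C_2 ≅ Z^18.

The boundary map ∂_1: C_1 → C_0 maps an edge to its endpoints' difference, ∂[p,q] = q − p. For instance
  ∂QU = U − Q.
The resulting 9×27 matrix has rank 8, and its Smith normal form has invariant factors (1,1,1,1,1,1,1,1).

∂_2: C_2 → C_1 maps a triangle to the signed sum of its edges. For instance
  ∂TUW = UW − TW + TU,
  ∂PRV = RV − PV + PR.
The 27×18 boundary matrix has rank 17 and Smith normal form diag(1,1,1,1,1,1,1,1,1,1,1,1,1,1,1,1,1).

Reading off H_k = ker ∂_k / im ∂_{k+1}:

  H_0: rank C_0 − rank ∂_1 = 9 − 8 = 1, and the invariant factors of ∂_1 are all 1, so H_0 ≅ Z.
  H_1: rank ker ∂_1 − rank ∂_2 = (27 − 8) − 17 = 2, and the invariant factors of ∂_2 are all 1, so H_1 ≅ Z^2.
  H_2: rank ker ∂_2 − rank ∂_3 = (18 − 17) − 0 = 1, and there is no ∂_3, so H_2 ≅ Z.

(K is a triangulation of the torus T^2.)

H_0 ≅ Z,  H_1 ≅ Z^2,  H_2 ≅ Z.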